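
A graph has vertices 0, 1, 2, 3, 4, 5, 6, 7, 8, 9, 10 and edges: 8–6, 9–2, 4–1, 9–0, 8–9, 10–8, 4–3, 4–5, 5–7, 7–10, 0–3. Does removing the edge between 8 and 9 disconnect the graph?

No

After removing 8–9, the path 8-10-7-5-4-3-0-9 still connects them, so the edge is not a bridge.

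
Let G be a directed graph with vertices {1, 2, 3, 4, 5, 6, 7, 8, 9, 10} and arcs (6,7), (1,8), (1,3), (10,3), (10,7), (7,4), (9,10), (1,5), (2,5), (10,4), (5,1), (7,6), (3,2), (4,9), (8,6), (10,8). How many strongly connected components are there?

1

{1, 2, 3, 4, 5, 6, 7, 8, 9, 10} are all mutually reachable — one SCC of size 10.
That gives 1 strongly connected component.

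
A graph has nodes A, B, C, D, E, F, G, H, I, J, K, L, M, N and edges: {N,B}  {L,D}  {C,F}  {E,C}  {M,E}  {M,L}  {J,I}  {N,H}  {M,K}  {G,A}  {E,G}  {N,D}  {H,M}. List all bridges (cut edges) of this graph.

A-G, B-N, C-E, C-F, E-G, E-M, I-J, K-M

The edges on the cycle N-H-M-L-D-N are not bridges since each lies on that cycle.
But removing N - B disconnects N from B; removing A - G disconnects A from G; removing M - E disconnects M from E; removing F - C disconnects F from C — these are bridges.
In total 8 edges are bridges.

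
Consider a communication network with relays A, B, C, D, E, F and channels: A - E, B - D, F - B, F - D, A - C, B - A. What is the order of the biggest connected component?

Starting from A we can reach A, B, C, D, E, F. That is one component of size 6.
The largest has 6 vertices.

6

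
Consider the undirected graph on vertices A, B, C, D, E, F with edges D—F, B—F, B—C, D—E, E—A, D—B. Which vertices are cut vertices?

B, D, E

Removing B increases the component count from 1 to 2, so B is a cut vertex.
Removing D increases the component count from 1 to 2, so D is a cut vertex.
Removing E increases the component count from 1 to 2, so E is a cut vertex.
By contrast removing C leaves 1 component; it is not a cut vertex. No other vertex is a cut vertex either.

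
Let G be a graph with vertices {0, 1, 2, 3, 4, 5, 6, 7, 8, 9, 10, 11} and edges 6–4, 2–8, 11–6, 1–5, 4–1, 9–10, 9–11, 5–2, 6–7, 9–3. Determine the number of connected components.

0 is isolated — a component by itself.
Starting from 1 we can reach 1, 2, 3, 4, 5, 6, 7, 8, 9, 10, 11. That is one component of size 11.
Total: 2 components.

2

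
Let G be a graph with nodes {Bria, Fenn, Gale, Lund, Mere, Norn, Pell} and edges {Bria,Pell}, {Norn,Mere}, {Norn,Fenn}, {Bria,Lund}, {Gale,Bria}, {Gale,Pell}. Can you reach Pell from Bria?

From Bria we can reach Bria, Gale, Lund, Pell, which includes Pell.

Yes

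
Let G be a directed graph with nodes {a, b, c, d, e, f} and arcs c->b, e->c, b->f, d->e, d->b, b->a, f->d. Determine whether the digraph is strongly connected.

No

There is no directed path from a to e, so the graph is not strongly connected.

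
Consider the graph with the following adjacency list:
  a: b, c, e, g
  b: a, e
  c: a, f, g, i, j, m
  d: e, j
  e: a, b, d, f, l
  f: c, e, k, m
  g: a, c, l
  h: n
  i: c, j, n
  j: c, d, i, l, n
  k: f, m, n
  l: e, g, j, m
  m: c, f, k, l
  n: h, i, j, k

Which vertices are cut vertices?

n

Removing n increases the component count from 1 to 2, so n is a cut vertex.
By contrast removing b leaves 1 component; it is not a cut vertex. No other vertex is a cut vertex either.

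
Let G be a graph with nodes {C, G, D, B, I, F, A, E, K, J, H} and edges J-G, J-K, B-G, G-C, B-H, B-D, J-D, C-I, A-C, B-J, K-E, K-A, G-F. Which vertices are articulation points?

B, C, G, K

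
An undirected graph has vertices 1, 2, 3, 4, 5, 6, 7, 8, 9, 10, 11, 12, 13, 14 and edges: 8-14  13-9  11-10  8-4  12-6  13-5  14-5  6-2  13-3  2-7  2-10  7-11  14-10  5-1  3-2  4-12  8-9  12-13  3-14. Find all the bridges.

1-5

The edges on the cycle 13-3-14-5-13 are not bridges since each lies on that cycle.
But removing 1-5 disconnects 1 from 5 — this is a bridge.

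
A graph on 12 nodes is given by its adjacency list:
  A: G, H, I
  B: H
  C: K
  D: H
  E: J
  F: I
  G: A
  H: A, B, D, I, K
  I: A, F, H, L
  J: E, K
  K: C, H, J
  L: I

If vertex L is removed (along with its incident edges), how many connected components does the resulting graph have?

With L gone, the remaining components are: {A, B, C, D, E, F, G, H, I, J, K}.
That is 1 component.

1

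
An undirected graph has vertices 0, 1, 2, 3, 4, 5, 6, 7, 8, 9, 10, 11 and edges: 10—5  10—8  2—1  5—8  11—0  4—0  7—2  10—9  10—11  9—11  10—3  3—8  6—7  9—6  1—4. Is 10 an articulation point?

Yes

Deleting 10 raises the number of components from 1 to 2, so 10 is a cut vertex.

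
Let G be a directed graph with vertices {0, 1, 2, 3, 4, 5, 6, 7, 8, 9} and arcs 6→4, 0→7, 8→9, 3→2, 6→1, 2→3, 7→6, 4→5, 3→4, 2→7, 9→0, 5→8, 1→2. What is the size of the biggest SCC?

10

{0, 1, 2, 3, 4, 5, 6, 7, 8, 9} are all mutually reachable — one SCC of size 10.
The largest has 10 vertices.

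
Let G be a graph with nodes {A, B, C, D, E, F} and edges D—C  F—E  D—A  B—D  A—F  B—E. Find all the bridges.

The edges on the cycle B-D-A-F-E-B are not bridges since each lies on that cycle.
But removing D—C disconnects D from C — this is a bridge.

C-D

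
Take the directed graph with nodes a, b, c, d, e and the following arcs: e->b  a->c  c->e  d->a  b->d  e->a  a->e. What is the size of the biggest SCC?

{a, b, c, d, e} are all mutually reachable — one SCC of size 5.
The largest has 5 vertices.

5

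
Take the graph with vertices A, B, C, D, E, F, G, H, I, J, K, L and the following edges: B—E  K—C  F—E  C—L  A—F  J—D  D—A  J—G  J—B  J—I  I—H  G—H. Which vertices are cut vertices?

Removing C increases the component count from 2 to 3, so C is a cut vertex.
Removing J increases the component count from 2 to 3, so J is a cut vertex.
By contrast removing L leaves 2 components; it is not a cut vertex. No other vertex is a cut vertex either.

C, J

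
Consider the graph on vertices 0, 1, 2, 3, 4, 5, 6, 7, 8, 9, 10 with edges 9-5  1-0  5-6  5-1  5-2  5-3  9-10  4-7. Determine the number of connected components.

3

8 is isolated — a component by itself.
Starting from 4 we can reach 4, 7. That is one component of size 2.
Starting from 0 we can reach 0, 1, 2, 3, 5, 6, 9, 10. That is one component of size 8.
Total: 3 components.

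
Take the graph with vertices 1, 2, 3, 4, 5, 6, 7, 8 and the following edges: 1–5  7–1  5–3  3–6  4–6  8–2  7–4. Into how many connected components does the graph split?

Starting from 2 we can reach 2, 8. That is one component of size 2.
Starting from 1 we can reach 1, 3, 4, 5, 6, 7. That is one component of size 6.
Total: 2 components.

2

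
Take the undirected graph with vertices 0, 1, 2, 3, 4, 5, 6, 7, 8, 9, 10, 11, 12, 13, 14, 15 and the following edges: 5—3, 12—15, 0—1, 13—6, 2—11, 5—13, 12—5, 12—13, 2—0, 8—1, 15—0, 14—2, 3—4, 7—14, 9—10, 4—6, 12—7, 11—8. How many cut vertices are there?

Removing 12 increases the component count from 2 to 3, so 12 is a cut vertex.
By contrast removing 7 leaves 2 components; it is not a cut vertex. No other vertex is a cut vertex either.

1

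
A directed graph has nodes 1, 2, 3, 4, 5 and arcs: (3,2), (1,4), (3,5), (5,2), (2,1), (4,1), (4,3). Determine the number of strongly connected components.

1

{1, 2, 3, 4, 5} are all mutually reachable — one SCC of size 5.
That gives 1 strongly connected component.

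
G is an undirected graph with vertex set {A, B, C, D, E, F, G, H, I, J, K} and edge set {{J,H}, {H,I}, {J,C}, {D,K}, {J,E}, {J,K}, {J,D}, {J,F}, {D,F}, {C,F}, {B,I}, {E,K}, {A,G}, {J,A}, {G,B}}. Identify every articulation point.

J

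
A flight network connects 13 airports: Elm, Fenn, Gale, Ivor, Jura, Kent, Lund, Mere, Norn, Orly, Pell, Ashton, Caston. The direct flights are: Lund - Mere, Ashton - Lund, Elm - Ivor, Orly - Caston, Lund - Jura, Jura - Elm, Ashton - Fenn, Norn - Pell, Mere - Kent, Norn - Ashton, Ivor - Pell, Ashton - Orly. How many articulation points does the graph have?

4

Removing Lund increases the component count from 2 to 3, so Lund is a cut vertex.
Removing Mere increases the component count from 2 to 3, so Mere is a cut vertex.
Removing Orly increases the component count from 2 to 3, so Orly is a cut vertex.
Likewise Ashton is a cut vertex.
By contrast removing Elm leaves 2 components; it is not a cut vertex. No other vertex is a cut vertex either.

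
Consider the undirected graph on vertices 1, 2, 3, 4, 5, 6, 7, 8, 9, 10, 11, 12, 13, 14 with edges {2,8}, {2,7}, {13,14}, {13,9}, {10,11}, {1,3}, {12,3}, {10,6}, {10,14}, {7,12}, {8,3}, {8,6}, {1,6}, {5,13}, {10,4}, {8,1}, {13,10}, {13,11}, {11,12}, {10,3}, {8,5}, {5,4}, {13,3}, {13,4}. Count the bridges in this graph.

1

The edges on the cycle 8-1-3-8 are not bridges since each lies on that cycle.
But removing 13-9 disconnects 13 from 9 — this is a bridge.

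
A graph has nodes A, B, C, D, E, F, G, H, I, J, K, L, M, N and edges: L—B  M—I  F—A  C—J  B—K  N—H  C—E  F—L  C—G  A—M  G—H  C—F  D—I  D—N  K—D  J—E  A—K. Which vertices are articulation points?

C

Removing C increases the component count from 1 to 2, so C is a cut vertex.
By contrast removing I leaves 1 component; it is not a cut vertex. No other vertex is a cut vertex either.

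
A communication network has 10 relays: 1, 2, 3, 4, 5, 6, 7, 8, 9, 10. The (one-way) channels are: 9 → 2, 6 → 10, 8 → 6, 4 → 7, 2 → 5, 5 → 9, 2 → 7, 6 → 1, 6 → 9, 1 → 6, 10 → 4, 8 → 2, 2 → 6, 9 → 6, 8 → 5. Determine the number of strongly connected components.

6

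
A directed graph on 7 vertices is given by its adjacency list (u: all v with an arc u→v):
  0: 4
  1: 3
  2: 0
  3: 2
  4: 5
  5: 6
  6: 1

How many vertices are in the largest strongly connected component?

7

{0, 1, 2, 3, 4, 5, 6} are all mutually reachable — one SCC of size 7.
The largest has 7 vertices.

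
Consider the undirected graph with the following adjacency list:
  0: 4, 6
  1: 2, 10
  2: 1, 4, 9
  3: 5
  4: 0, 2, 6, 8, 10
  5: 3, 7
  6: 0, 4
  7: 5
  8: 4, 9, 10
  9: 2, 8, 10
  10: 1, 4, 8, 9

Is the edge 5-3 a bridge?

Yes

Removing 5-3 leaves no path between 5 and 3: the component count goes from 2 to 3. So it is a bridge.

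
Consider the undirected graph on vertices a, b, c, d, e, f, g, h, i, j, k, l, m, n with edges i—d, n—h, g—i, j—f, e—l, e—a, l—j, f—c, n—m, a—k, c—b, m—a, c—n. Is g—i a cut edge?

Removing g—i leaves no path between g and i: the component count goes from 2 to 3. So it is a bridge.

Yes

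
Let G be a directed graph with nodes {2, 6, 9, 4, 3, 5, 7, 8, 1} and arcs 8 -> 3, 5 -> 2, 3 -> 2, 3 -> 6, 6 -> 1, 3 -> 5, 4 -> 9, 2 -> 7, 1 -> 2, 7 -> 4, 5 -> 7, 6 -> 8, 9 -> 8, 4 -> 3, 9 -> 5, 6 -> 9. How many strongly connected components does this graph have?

1

{1, 2, 3, 4, 5, 6, 7, 8, 9} are all mutually reachable — one SCC of size 9.
That gives 1 strongly connected component.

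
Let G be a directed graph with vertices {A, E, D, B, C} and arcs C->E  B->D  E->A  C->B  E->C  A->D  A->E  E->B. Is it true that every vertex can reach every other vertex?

There is no directed path from D to C, so the graph is not strongly connected.

No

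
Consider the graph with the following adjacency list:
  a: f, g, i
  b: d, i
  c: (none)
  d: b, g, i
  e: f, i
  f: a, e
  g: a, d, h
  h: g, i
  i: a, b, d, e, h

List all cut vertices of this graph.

none

Removing i, for instance, still leaves 2 components. No single vertex removal increases the component count — the graph has no articulation points.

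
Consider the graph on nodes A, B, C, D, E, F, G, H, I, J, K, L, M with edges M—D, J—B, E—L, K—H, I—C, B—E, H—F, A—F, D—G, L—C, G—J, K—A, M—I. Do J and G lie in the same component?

From J we can reach B, C, D, E, G, I, J, L, M, which includes G.

Yes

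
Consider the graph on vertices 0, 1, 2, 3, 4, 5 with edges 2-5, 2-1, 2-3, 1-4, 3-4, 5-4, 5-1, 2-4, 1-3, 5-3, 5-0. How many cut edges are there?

The edges on the cycle 2-5-4-1-2 are not bridges since each lies on that cycle.
But removing 0-5 disconnects 0 from 5 — this is a bridge.

1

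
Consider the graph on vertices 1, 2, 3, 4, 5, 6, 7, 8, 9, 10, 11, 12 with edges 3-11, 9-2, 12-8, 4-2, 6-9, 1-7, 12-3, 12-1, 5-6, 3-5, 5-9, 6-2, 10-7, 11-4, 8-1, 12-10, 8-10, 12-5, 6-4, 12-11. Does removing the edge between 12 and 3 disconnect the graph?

No

After removing 12-3, the path 12-5-3 still connects them, so the edge is not a bridge.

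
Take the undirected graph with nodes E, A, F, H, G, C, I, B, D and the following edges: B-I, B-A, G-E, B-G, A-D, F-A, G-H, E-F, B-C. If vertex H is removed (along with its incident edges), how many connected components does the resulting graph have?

With H gone, the remaining components are: {A, B, C, D, E, F, G, I}.
That is 1 component.

1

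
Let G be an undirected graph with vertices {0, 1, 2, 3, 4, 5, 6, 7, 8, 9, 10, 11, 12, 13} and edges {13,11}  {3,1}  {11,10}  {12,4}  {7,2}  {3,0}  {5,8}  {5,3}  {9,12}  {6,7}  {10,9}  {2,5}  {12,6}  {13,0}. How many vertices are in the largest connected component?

14

Starting from 0 we can reach 0, 1, 2, 3, 4, 5, 6, 7, 8, 9, 10, 11, 12, 13. That is one component of size 14.
The largest has 14 vertices.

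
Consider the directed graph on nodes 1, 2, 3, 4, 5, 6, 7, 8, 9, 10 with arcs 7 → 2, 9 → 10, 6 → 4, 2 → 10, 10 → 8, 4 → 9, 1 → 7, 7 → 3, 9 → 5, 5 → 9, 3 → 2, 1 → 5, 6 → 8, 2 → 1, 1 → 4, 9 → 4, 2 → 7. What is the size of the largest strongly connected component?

4

{1, 2, 3, 7} are all mutually reachable — one SCC of size 4.
{4, 5, 9} are all mutually reachable — one SCC of size 3.
{6} is an SCC by itself.
{10} is an SCC by itself.
{8} is an SCC by itself.
The largest has 4 vertices.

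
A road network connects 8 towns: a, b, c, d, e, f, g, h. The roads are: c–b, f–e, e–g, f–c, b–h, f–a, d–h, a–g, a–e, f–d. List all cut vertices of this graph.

f

Removing f increases the component count from 1 to 2, so f is a cut vertex.
By contrast removing h leaves 1 component; it is not a cut vertex. No other vertex is a cut vertex either.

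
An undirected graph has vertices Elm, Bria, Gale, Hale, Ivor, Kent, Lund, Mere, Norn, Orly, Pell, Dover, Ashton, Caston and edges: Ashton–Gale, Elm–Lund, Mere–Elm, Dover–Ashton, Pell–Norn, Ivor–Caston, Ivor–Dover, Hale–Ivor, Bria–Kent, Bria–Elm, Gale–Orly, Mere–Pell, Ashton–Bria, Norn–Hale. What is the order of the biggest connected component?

Starting from Elm we can reach Elm, Bria, Gale, Hale, Ivor, Kent, Lund, Mere, Norn, Orly, Pell, Dover, Ashton, Caston. That is one component of size 14.
The largest has 14 vertices.

14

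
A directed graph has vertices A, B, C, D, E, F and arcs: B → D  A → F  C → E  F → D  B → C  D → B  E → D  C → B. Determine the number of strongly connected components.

3

{B, C, D, E} are all mutually reachable — one SCC of size 4.
{A} is an SCC by itself.
{F} is an SCC by itself.
That gives 3 strongly connected components.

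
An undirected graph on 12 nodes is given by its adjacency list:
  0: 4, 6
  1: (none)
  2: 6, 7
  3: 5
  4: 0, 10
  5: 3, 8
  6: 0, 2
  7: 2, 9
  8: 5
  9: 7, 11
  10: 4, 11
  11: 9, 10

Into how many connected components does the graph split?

3

1 is isolated — a component by itself.
Starting from 3 we can reach 3, 5, 8. That is one component of size 3.
Starting from 0 we can reach 0, 2, 4, 6, 7, 9, 10, 11. That is one component of size 8.
Total: 3 components.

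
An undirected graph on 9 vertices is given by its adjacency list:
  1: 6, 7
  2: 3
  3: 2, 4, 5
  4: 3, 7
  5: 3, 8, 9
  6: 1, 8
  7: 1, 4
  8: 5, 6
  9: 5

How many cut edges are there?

The edges on the cycle 6-8-5-3-4-7-1-6 are not bridges since each lies on that cycle.
But removing 2-3 disconnects 2 from 3; removing 5-9 disconnects 5 from 9 — these are bridges.
That makes 2 bridges.

2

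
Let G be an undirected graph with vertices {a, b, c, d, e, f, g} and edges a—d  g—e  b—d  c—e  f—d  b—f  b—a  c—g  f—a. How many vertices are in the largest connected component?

4

Starting from c we can reach c, e, g. That is one component of size 3.
Starting from a we can reach a, b, d, f. That is one component of size 4.
The largest has 4 vertices.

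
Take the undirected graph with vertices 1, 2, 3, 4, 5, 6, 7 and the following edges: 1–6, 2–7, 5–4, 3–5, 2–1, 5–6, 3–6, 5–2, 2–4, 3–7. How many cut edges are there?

0

The edges on the cycle 3-5-2-1-6-3 are not bridges since each lies on that cycle.
Every edge lies on some cycle, so there are no bridges.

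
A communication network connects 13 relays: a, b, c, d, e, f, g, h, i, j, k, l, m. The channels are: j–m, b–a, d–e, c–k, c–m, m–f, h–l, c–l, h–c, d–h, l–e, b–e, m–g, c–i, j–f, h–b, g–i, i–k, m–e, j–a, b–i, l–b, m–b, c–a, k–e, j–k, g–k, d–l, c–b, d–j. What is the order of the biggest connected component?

13

Starting from a we can reach a, b, c, d, e, f, g, h, i, j, k, l, m. That is one component of size 13.
The largest has 13 vertices.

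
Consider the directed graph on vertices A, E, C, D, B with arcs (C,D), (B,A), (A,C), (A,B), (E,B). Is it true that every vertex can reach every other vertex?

No

There is no directed path from A to E, so the graph is not strongly connected.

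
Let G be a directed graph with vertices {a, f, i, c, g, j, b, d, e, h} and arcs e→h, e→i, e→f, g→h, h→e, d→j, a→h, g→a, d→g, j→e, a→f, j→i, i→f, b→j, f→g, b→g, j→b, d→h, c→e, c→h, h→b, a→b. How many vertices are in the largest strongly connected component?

8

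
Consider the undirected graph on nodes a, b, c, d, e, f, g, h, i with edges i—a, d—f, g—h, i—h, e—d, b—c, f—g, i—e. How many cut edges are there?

2

The edges on the cycle i-e-d-f-g-h-i are not bridges since each lies on that cycle.
But removing i—a disconnects i from a; removing c—b disconnects c from b — these are bridges.
That makes 2 bridges.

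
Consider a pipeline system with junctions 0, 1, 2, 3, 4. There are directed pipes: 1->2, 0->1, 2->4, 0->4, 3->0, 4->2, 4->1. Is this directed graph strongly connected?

There is no directed path from 1 to 3, so the graph is not strongly connected.

No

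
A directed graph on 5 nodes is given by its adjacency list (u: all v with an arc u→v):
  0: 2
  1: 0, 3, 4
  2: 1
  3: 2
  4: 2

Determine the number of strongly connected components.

1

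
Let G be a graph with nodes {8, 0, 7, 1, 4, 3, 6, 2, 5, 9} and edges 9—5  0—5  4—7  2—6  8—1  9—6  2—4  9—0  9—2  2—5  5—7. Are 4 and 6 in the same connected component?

From 4 we can reach 0, 2, 4, 5, 6, 7, 9, which includes 6.

Yes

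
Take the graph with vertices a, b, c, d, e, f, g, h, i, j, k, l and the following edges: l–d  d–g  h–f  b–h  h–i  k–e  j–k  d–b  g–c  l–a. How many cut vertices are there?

Removing b increases the component count from 2 to 3, so b is a cut vertex.
Removing d increases the component count from 2 to 4, so d is a cut vertex.
Removing g increases the component count from 2 to 3, so g is a cut vertex.
Likewise h, k, l are cut vertices.
By contrast removing j leaves 2 components; it is not a cut vertex. No other vertex is a cut vertex either.

6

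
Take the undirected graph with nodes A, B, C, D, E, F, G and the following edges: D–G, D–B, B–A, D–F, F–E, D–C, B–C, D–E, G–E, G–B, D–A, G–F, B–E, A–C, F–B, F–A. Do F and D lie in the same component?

Yes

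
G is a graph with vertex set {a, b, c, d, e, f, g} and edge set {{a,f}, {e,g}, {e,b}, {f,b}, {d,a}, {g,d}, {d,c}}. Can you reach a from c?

Yes

From c we can reach a, b, c, d, e, f, g, which includes a.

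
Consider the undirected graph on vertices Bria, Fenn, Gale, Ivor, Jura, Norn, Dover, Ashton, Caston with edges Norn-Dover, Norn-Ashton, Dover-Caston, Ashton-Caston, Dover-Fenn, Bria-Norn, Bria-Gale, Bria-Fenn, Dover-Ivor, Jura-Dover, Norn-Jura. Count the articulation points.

2

Removing Bria increases the component count from 1 to 2, so Bria is a cut vertex.
Removing Dover increases the component count from 1 to 2, so Dover is a cut vertex.
By contrast removing Caston leaves 1 component; it is not a cut vertex. No other vertex is a cut vertex either.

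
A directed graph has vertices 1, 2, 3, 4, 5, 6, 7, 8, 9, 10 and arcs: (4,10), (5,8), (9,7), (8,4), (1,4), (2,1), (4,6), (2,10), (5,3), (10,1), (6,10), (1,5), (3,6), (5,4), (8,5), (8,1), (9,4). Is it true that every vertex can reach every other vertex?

No

There is no directed path from 8 to 2, so the graph is not strongly connected.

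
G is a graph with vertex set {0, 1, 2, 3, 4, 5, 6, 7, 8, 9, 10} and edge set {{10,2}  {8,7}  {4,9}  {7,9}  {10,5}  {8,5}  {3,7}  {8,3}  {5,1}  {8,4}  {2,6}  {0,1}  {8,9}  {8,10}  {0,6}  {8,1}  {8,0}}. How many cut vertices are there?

1

Removing 8 increases the component count from 1 to 2, so 8 is a cut vertex.
By contrast removing 7 leaves 1 component; it is not a cut vertex. No other vertex is a cut vertex either.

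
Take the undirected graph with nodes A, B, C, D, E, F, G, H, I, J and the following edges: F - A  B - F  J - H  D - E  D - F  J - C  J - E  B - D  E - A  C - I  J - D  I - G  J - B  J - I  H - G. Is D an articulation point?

Deleting D leaves 1 component (was 1) (its neighbors B, E, F, J remain connected to each other), so D is not a cut vertex.

No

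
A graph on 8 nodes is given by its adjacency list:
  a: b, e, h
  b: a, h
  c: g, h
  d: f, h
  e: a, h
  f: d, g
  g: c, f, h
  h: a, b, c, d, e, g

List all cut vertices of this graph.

h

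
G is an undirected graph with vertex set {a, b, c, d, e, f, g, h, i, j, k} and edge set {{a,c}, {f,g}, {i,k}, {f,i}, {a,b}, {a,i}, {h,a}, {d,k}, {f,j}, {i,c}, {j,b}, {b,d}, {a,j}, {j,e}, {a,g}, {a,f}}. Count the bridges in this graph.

The edges on the cycle a-f-j-b-d-k-i-a are not bridges since each lies on that cycle.
But removing j - e disconnects j from e; removing a - h disconnects a from h — these are bridges.
That makes 2 bridges.

2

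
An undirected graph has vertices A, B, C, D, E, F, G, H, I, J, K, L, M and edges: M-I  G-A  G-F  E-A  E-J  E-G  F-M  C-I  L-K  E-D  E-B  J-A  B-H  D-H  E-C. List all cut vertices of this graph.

Removing E increases the component count from 2 to 3, so E is a cut vertex.
By contrast removing J leaves 2 components; it is not a cut vertex. No other vertex is a cut vertex either.

E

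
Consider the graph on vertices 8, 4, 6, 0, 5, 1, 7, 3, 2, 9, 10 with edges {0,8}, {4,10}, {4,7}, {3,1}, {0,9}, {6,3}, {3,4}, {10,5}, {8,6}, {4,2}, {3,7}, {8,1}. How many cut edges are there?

5

The edges on the cycle 3-4-7-3 are not bridges since each lies on that cycle.
But removing 10–4 disconnects 10 from 4; removing 10–5 disconnects 10 from 5; removing 9–0 disconnects 9 from 0; removing 2–4 disconnects 2 from 4 — these are bridges.
In total 5 edges are bridges.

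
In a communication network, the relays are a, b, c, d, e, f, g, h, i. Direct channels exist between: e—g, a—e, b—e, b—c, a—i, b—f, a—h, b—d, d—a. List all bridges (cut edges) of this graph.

The edges on the cycle b-d-a-e-b are not bridges since each lies on that cycle.
But removing e—g disconnects e from g; removing i—a disconnects i from a; removing b—f disconnects b from f; removing a—h disconnects a from h — these are bridges.
In total 5 edges are bridges.

a-h, a-i, b-c, b-f, e-g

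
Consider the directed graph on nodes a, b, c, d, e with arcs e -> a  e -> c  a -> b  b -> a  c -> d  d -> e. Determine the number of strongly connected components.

{c, d, e} are all mutually reachable — one SCC of size 3.
{a, b} are all mutually reachable — one SCC of size 2.
That gives 2 strongly connected components.

2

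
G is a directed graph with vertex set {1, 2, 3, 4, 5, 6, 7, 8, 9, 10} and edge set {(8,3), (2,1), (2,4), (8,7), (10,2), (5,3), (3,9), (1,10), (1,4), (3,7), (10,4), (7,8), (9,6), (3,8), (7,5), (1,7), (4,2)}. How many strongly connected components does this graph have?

4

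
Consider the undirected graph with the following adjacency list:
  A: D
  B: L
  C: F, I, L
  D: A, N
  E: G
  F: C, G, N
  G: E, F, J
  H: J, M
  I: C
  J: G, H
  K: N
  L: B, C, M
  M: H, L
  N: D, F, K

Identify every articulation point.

C, D, F, G, L, N

Removing C increases the component count from 1 to 2, so C is a cut vertex.
Removing D increases the component count from 1 to 2, so D is a cut vertex.
Removing F increases the component count from 1 to 2, so F is a cut vertex.
Likewise G, L, N are cut vertices.
By contrast removing I leaves 1 component; it is not a cut vertex. No other vertex is a cut vertex either.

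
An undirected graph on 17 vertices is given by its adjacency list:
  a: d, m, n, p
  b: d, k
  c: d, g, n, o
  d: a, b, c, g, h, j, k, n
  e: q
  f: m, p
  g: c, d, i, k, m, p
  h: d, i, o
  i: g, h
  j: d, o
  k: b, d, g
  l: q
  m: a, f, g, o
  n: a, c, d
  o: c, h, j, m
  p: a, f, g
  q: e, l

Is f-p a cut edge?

No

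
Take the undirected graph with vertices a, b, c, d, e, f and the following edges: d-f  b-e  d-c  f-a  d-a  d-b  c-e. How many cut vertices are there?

Removing d increases the component count from 1 to 2, so d is a cut vertex.
By contrast removing c leaves 1 component; it is not a cut vertex. No other vertex is a cut vertex either.

1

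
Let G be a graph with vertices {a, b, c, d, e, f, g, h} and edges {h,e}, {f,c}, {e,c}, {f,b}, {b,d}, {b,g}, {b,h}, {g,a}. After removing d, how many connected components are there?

With d gone, the remaining components are: {a, b, c, e, f, g, h}.
That is 1 component.

1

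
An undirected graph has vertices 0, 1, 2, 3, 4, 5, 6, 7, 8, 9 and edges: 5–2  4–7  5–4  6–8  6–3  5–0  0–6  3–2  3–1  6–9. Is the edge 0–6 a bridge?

No

After removing 0–6, the path 0-5-2-3-6 still connects them, so the edge is not a bridge.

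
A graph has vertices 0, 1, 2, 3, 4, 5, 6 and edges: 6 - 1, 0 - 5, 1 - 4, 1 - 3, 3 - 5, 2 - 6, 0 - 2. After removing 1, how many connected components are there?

With 1 gone, the remaining components are: {4}; {0, 2, 3, 5, 6}.
That is 2 components.

2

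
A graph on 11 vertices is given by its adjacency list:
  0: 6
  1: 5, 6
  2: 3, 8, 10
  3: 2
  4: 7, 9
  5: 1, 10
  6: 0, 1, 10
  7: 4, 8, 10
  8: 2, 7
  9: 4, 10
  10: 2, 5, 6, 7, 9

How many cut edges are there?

The edges on the cycle 7-4-9-10-7 are not bridges since each lies on that cycle.
But removing 3-2 disconnects 3 from 2; removing 0-6 disconnects 0 from 6 — these are bridges.
That makes 2 bridges.

2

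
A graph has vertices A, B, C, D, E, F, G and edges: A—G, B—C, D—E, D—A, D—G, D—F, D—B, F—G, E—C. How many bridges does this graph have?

0

The edges on the cycle D-B-C-E-D are not bridges since each lies on that cycle.
Every edge lies on some cycle, so there are no bridges.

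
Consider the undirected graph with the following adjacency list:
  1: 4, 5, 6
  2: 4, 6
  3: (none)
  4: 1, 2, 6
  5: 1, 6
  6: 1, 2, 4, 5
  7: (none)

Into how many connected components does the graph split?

3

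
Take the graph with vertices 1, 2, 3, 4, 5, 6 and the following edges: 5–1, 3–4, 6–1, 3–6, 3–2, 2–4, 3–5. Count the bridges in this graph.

0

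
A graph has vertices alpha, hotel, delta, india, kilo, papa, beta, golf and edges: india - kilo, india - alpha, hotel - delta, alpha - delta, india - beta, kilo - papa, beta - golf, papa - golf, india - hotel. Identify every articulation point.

india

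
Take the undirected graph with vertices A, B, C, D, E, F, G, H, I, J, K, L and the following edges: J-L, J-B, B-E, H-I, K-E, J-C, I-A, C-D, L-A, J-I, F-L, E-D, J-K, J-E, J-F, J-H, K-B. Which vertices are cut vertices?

J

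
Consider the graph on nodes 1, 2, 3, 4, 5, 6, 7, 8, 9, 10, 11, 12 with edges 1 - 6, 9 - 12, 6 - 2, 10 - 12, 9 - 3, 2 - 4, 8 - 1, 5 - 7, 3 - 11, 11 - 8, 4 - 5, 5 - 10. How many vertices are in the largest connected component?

Starting from 1 we can reach 1, 2, 3, 4, 5, 6, 7, 8, 9, 10, 11, 12. That is one component of size 12.
The largest has 12 vertices.

12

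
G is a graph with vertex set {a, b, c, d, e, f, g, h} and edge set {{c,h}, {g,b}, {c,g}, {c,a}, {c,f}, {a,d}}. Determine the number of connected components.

e is isolated — a component by itself.
Starting from a we can reach a, b, c, d, f, g, h. That is one component of size 7.
Total: 2 components.

2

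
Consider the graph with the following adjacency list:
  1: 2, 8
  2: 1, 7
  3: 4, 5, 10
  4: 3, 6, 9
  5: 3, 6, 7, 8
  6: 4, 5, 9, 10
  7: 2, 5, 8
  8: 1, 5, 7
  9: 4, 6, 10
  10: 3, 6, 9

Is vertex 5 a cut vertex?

Yes

Deleting 5 raises the number of components from 1 to 2, so 5 is a cut vertex.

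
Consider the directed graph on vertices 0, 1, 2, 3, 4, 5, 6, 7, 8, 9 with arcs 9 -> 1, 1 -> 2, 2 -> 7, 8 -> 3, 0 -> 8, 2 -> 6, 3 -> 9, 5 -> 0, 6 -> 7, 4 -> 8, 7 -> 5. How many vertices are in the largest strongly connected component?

9

{0, 1, 2, 3, 5, 6, 7, 8, 9} are all mutually reachable — one SCC of size 9.
{4} is an SCC by itself.
The largest has 9 vertices.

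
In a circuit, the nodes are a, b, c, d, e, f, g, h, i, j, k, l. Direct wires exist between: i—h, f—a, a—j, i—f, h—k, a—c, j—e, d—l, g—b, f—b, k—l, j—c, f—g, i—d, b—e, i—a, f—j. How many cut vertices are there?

1

Removing i increases the component count from 1 to 2, so i is a cut vertex.
By contrast removing d leaves 1 component; it is not a cut vertex. No other vertex is a cut vertex either.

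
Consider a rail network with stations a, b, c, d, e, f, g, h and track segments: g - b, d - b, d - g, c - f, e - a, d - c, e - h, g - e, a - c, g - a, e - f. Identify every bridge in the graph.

e-h

The edges on the cycle g-e-a-g are not bridges since each lies on that cycle.
But removing e - h disconnects e from h — this is a bridge.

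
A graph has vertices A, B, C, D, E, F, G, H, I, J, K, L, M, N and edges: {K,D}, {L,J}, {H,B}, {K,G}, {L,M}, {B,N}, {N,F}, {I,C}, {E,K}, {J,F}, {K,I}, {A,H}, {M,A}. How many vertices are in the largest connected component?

Starting from C we can reach C, D, E, G, I, K. That is one component of size 6.
Starting from A we can reach A, B, F, H, J, L, M, N. That is one component of size 8.
The largest has 8 vertices.

8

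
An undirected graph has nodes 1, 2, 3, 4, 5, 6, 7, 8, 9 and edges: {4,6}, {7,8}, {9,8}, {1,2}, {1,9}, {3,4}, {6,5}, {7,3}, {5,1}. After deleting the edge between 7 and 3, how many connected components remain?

1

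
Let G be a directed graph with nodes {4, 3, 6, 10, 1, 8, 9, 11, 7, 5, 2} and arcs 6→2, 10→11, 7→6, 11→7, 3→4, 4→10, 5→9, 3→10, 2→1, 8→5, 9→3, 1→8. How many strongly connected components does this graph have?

{1, 2, 3, 4, 5, 6, 7, 8, 9, 10, 11} are all mutually reachable — one SCC of size 11.
That gives 1 strongly connected component.

1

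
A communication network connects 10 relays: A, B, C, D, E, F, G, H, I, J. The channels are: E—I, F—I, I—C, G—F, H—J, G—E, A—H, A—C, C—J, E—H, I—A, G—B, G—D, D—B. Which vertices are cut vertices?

Removing G increases the component count from 1 to 2, so G is a cut vertex.
By contrast removing E leaves 1 component; it is not a cut vertex. No other vertex is a cut vertex either.

G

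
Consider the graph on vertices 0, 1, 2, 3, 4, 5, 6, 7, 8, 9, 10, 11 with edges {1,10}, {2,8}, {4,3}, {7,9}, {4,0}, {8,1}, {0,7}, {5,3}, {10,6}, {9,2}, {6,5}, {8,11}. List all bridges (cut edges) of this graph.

11-8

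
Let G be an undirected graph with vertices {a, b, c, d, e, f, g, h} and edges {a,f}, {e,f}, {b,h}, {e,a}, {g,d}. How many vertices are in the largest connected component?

c is isolated — a component by itself.
Starting from d we can reach d, g. That is one component of size 2.
Starting from b we can reach b, h. That is one component of size 2.
Starting from a we can reach a, e, f. That is one component of size 3.
The largest has 3 vertices.

3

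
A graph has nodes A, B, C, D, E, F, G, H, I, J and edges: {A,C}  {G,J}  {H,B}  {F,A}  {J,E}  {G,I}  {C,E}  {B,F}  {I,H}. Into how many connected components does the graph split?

2

D is isolated — a component by itself.
Starting from A we can reach A, B, C, E, F, G, H, I, J. That is one component of size 9.
Total: 2 components.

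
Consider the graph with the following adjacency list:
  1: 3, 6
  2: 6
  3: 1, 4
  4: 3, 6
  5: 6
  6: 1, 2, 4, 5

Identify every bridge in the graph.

2-6, 5-6

The edges on the cycle 4-3-1-6-4 are not bridges since each lies on that cycle.
But removing 6-2 disconnects 6 from 2; removing 6-5 disconnects 6 from 5 — these are bridges.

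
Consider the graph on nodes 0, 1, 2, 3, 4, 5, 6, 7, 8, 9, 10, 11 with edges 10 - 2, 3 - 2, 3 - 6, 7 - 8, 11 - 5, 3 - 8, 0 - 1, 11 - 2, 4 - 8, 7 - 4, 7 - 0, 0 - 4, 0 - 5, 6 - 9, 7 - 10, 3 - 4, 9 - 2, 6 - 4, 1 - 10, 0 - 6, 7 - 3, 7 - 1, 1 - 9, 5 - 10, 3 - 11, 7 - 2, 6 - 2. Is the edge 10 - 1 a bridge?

After removing 10 - 1, the path 10-7-1 still connects them, so the edge is not a bridge.

No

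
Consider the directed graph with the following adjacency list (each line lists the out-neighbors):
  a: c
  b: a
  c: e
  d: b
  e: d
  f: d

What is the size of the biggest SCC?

5

{a, b, c, d, e} are all mutually reachable — one SCC of size 5.
{f} is an SCC by itself.
The largest has 5 vertices.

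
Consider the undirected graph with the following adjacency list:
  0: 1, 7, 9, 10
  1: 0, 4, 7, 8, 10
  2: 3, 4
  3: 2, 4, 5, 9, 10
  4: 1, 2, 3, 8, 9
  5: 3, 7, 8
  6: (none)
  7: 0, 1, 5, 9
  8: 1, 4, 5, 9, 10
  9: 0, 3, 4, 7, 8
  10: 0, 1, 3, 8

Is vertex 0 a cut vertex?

No

Deleting 0 leaves 2 components (was 2), so 0 is not a cut vertex.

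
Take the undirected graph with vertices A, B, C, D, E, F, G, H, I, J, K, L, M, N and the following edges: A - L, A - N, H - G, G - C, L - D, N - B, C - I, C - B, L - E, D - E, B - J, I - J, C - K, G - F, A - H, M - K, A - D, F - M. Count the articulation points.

1

Removing A increases the component count from 1 to 2, so A is a cut vertex.
By contrast removing E leaves 1 component; it is not a cut vertex. No other vertex is a cut vertex either.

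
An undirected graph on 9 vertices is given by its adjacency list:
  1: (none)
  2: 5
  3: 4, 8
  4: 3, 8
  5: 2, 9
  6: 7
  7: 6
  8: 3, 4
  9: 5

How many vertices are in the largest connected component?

3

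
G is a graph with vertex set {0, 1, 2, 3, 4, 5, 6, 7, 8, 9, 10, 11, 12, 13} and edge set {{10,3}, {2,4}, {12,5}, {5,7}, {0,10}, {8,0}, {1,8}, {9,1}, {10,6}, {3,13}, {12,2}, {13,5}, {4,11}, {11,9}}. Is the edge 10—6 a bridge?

Yes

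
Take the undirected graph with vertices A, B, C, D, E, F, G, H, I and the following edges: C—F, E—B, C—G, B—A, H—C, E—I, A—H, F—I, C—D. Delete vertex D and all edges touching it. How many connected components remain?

With D gone, the remaining components are: {A, B, C, E, F, G, H, I}.
That is 1 component.

1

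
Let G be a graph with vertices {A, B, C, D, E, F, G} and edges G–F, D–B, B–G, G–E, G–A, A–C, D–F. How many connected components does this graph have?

1

Starting from A we can reach A, B, C, D, E, F, G. That is one component of size 7.
Total: 1 component.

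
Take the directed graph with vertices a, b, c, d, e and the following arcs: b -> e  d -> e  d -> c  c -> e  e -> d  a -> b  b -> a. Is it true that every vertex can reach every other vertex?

No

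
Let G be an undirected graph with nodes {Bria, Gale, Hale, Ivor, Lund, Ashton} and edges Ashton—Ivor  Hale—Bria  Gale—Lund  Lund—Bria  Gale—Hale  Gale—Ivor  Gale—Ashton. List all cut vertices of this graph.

Removing Gale increases the component count from 1 to 2, so Gale is a cut vertex.
By contrast removing Lund leaves 1 component; it is not a cut vertex. No other vertex is a cut vertex either.

Gale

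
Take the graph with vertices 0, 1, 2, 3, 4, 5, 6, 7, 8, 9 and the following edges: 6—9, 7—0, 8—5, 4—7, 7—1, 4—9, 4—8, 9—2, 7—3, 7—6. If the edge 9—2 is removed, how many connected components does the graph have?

2

Before removal there is 1 component.
9—2 is a bridge — removing it separates 9's side from 2's side.
After removal: 2 components.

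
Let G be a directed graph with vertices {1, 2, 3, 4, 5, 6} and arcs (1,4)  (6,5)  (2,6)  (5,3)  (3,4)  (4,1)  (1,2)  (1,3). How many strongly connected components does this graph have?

1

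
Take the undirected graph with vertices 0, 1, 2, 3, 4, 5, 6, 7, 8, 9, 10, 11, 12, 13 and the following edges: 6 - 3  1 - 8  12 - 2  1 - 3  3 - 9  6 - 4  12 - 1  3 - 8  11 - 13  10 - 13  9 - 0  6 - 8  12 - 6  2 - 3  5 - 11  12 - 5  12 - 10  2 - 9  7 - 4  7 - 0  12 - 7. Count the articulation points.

1

Removing 12 increases the component count from 1 to 2, so 12 is a cut vertex.
By contrast removing 9 leaves 1 component; it is not a cut vertex. No other vertex is a cut vertex either.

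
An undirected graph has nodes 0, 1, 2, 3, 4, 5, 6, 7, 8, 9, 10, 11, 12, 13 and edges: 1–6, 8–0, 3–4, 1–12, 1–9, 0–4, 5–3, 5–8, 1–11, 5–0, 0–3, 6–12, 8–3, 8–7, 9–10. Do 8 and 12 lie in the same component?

The component containing 8 is {0, 3, 4, 5, 7, 8}, and 12 is not in it.

No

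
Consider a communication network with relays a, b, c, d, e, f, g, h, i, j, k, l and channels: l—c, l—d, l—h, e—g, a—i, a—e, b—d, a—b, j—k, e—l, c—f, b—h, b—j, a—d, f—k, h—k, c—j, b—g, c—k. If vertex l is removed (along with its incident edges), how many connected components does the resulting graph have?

With l gone, the remaining components are: {a, b, c, d, e, f, g, h, i, j, k}.
That is 1 component.

1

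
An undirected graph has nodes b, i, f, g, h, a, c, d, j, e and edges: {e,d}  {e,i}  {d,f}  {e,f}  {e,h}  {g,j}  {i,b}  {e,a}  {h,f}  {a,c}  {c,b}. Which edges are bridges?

The edges on the cycle e-d-f-e are not bridges since each lies on that cycle.
But removing g - j disconnects g from j — this is a bridge.

g-j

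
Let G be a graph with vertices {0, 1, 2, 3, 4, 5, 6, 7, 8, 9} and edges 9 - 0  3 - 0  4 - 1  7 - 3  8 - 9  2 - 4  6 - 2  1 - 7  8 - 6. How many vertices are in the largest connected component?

9

5 is isolated — a component by itself.
Starting from 0 we can reach 0, 1, 2, 3, 4, 6, 7, 8, 9. That is one component of size 9.
The largest has 9 vertices.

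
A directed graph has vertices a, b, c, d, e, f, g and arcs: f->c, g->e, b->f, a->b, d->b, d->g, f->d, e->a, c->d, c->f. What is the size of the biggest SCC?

{a, b, c, d, e, f, g} are all mutually reachable — one SCC of size 7.
The largest has 7 vertices.

7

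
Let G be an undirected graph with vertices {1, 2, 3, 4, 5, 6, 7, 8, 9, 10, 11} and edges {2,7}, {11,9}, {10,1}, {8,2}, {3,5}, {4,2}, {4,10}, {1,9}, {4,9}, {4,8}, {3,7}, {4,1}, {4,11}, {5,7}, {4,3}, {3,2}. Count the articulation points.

1

Removing 4 increases the component count from 2 to 3, so 4 is a cut vertex.
By contrast removing 10 leaves 2 components; it is not a cut vertex. No other vertex is a cut vertex either.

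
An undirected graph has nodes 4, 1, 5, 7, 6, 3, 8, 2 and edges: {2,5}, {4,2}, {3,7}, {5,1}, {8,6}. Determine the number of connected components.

3

Starting from 3 we can reach 3, 7. That is one component of size 2.
Starting from 6 we can reach 6, 8. That is one component of size 2.
Starting from 1 we can reach 1, 2, 4, 5. That is one component of size 4.
Total: 3 components.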